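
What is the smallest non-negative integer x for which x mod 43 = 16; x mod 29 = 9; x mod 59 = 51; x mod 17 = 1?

The moduli are pairwise coprime; N = 43·29·59·17 = 1250741.
N/43 = 29087; 29087 ≡ 19 (mod 43); 19·34 ≡ 1, so inverse 34.
N/29 = 43129; 43129 ≡ 6 (mod 29); 6·5 ≡ 1, so inverse 5.
N/59 = 21199; 21199 ≡ 18 (mod 59); 18·23 ≡ 1, so inverse 23.
N/17 = 73573; 73573 ≡ 14 (mod 17); 14·11 ≡ 1, so inverse 11.
x ≡ 16·29087·34 + 9·43129·5 + 51·21199·23 + 1·73573·11 = 43439863.
43439863 mod 1250741 = 914669.

914669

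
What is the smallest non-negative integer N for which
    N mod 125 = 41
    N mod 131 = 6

From N ≡ 41 (mod 125) write N = 41 + 125t. Substituting into N ≡ 6 (mod 131) gives 125t ≡ 96 (mod 131), and since 125⁻¹ ≡ 109 (mod 131), t ≡ 115. Hence N ≡ 41 + 125·115 = 14416 (mod 16375).

14416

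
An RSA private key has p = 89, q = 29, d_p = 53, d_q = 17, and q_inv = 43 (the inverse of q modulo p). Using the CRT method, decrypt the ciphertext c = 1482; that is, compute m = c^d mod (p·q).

60

m₁ = c^(d_p) mod p: c ≡ 58 (mod 89), and 58^53 mod 89 = 60.
m₂ = c^(d_q) mod q: c ≡ 3 (mod 29), and 3^17 mod 29 = 2.
h = q_inv·(m₁ − m₂) mod p = 43·(60 − 2) mod 89 = 2.
m = m₂ + h·q = 2 + 2·29 = 60.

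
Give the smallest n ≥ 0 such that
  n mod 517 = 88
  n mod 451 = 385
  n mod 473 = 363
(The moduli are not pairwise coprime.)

gcd(517, 451) = 11 and 11 | (385 − 88), so the pair is consistent; merging gives n ≡ 13013 (mod 21197), where 21197 = lcm(517, 451).
gcd(21197, 473) = 11 and 11 | (363 − 13013), so the pair is consistent; merging gives n ≡ 97801 (mod 911471), where 911471 = lcm(21197, 473).
The solution is unique modulo lcm(517, 451, 473) = 911471.

97801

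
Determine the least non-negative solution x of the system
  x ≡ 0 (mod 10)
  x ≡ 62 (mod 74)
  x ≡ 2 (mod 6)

950

Combine the congruences pairwise.
gcd(10, 74) = 2 and 2 | (62 − 0), so the pair is consistent; merging gives x ≡ 210 (mod 370), where 370 = lcm(10, 74).
gcd(370, 6) = 2 and 2 | (2 − 210), so the pair is consistent; merging gives x ≡ 950 (mod 1110), where 1110 = lcm(370, 6).
The solution is unique modulo lcm(10, 74, 6) = 1110.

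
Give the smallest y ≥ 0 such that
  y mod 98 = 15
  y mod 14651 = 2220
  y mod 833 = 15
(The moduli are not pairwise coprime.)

309891

gcd(98, 14651) = 49 and 49 | (2220 − 15), so the pair is consistent; merging gives y ≡ 16871 (mod 29302), where 29302 = lcm(98, 14651).
gcd(29302, 833) = 49 and 49 | (15 − 16871), so the pair is consistent; merging gives y ≡ 309891 (mod 498134), where 498134 = lcm(29302, 833).
The solution is unique modulo lcm(98, 14651, 833) = 498134.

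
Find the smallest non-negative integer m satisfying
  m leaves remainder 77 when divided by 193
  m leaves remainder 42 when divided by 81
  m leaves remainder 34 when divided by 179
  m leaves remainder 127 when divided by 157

From m ≡ 77 (mod 193) write m = 77 + 193t. Substituting into m ≡ 42 (mod 81) gives 193t ≡ 46 (mod 81), and since 31⁻¹ ≡ 34 (mod 81), t ≡ 25. Hence m ≡ 77 + 193·25 = 4902 (mod 15633).
From m ≡ 4902 (mod 15633) write m = 4902 + 15633t. Substituting into m ≡ 34 (mod 179) gives 15633t ≡ 144 (mod 179), and since 60⁻¹ ≡ 3 (mod 179), t ≡ 74. Hence m ≡ 4902 + 15633·74 = 1161744 (mod 2798307).
From m ≡ 1161744 (mod 2798307) write m = 1161744 + 2798307t. Substituting into m ≡ 127 (mod 157) gives 2798307t ≡ 26 (mod 157), and since 96⁻¹ ≡ 18 (mod 157), t ≡ 154. Hence m ≡ 1161744 + 2798307·154 = 432101022 (mod 439334199).

432101022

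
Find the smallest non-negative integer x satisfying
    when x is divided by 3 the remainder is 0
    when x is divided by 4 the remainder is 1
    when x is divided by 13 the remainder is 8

The moduli are pairwise coprime; N = 3·4·13 = 156.
N/3 = 52; 52 ≡ 1 (mod 3), inverse 1.
N/4 = 39; 39 ≡ 3 (mod 4); 3·3 ≡ 1, so inverse 3.
N/13 = 12; 12 ≡ 12 (mod 13); 12·12 ≡ 1, so inverse 12.
x ≡ 0·52·1 + 1·39·3 + 8·12·12 = 1269.
1269 mod 156 = 21.

21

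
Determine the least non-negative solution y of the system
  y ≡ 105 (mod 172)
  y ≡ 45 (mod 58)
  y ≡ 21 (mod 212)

gcd(172, 58) = 2 and 2 | (45 − 105), so the pair is consistent; merging gives y ≡ 277 (mod 4988), where 4988 = lcm(172, 58).
gcd(4988, 212) = 4 and 4 | (21 − 277), so the pair is consistent; merging gives y ≡ 139941 (mod 264364), where 264364 = lcm(4988, 212).
The solution is unique modulo lcm(172, 58, 212) = 264364.

139941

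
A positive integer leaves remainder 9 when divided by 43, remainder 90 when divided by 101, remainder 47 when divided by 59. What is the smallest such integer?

Combine the congruences pairwise.
From x ≡ 9 (mod 43) write x = 9 + 43t. Substituting into x ≡ 90 (mod 101) gives 43t ≡ 81 (mod 101), and since 43⁻¹ ≡ 47 (mod 101), t ≡ 70. Hence x ≡ 9 + 43·70 = 3019 (mod 4343).
From x ≡ 3019 (mod 4343) write x = 3019 + 4343t. Substituting into x ≡ 47 (mod 59) gives 4343t ≡ 37 (mod 59), and since 36⁻¹ ≡ 41 (mod 59), t ≡ 42. Hence x ≡ 3019 + 4343·42 = 185425 (mod 256237).

185425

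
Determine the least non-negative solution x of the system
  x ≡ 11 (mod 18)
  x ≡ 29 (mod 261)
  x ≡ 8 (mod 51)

Combine the congruences pairwise.
gcd(18, 261) = 9 and 9 | (29 − 11), so the pair is consistent; merging gives x ≡ 29 (mod 522), where 522 = lcm(18, 261).
gcd(522, 51) = 3 and 3 | (8 − 29), so the pair is consistent; merging gives x ≡ 5771 (mod 8874), where 8874 = lcm(522, 51).
The solution is unique modulo lcm(18, 261, 51) = 8874.

5771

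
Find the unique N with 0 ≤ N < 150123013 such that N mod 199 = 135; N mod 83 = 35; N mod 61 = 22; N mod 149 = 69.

The moduli are pairwise coprime; M = 199·83·61·149 = 150123013.
M/199 = 754387; 754387 ≡ 177 (mod 199); 177·9 ≡ 1, so inverse 9.
M/83 = 1808711; 1808711 ≡ 58 (mod 83); 58·73 ≡ 1, so inverse 73.
M/61 = 2461033; 2461033 ≡ 49 (mod 61); 49·5 ≡ 1, so inverse 5.
M/149 = 1007537; 1007537 ≡ 148 (mod 149); 148·148 ≡ 1, so inverse 148.
N ≡ 135·754387·9 + 35·1808711·73 + 22·2461033·5 + 69·1007537·148 = 16097518284.
16097518284 mod 150123013 = 34355893.

34355893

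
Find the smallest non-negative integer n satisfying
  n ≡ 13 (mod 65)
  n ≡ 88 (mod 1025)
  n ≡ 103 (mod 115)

151788

gcd(65, 1025) = 5 and 5 | (88 − 13), so the pair is consistent; merging gives n ≡ 5213 (mod 13325), where 13325 = lcm(65, 1025).
gcd(13325, 115) = 5 and 5 | (103 − 5213), so the pair is consistent; merging gives n ≡ 151788 (mod 306475), where 306475 = lcm(13325, 115).
The solution is unique modulo lcm(65, 1025, 115) = 306475.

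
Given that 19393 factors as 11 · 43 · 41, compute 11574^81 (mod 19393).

Mod 11: 11574 ≡ 2; by Fermat, exponent reduces to 81 mod 10 = 1; 2^1 ≡ 2 (mod 11).
Mod 43: 11574 ≡ 7; by Fermat, exponent reduces to 81 mod 42 = 39; 7^39 ≡ 42 (mod 43).
Mod 41: 11574 ≡ 12; by Fermat, exponent reduces to 81 mod 40 = 1; 12^1 ≡ 12 (mod 41).
Combine by CRT: x ≡ 2 (mod 11), x ≡ 42 (mod 43), x ≡ 12 (mod 41) ⇒ x ≡ 18790 (mod 19393).

18790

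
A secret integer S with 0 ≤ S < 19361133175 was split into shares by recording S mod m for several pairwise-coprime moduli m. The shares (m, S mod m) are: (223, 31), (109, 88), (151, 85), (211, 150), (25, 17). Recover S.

10030976442

The moduli are pairwise coprime; N = 223·109·151·211·25 = 19361133175.
N/223 = 86821225; 86821225 ≡ 189 (mod 223); 189·59 ≡ 1, so inverse 59.
N/109 = 177625075; 177625075 ≡ 92 (mod 109); 92·32 ≡ 1, so inverse 32.
N/151 = 128219425; 128219425 ≡ 40 (mod 151); 40·34 ≡ 1, so inverse 34.
N/211 = 91758925; 91758925 ≡ 89 (mod 211); 89·147 ≡ 1, so inverse 147.
N/25 = 774445327; 774445327 ≡ 2 (mod 25); 2·13 ≡ 1, so inverse 13.
S ≡ 31·86821225·59 + 88·177625075·32 + 85·128219425·34 + 150·91758925·147 + 17·774445327·13 = 3223979083492.
3223979083492 mod 19361133175 = 10030976442.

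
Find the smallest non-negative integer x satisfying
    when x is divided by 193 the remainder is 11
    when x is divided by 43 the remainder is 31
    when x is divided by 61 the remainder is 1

58683

The moduli are pairwise coprime; N = 193·43·61 = 506239.
N/193 = 2623; 2623 ≡ 114 (mod 193); 114·171 ≡ 1, so inverse 171.
N/43 = 11773; 11773 ≡ 34 (mod 43); 34·19 ≡ 1, so inverse 19.
N/61 = 8299; 8299 ≡ 3 (mod 61); 3·41 ≡ 1, so inverse 41.
x ≡ 11·2623·171 + 31·11773·19 + 1·8299·41 = 12208419.
12208419 mod 506239 = 58683.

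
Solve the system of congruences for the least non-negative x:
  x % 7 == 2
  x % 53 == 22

From x ≡ 2 (mod 7) write x = 2 + 7t. Substituting into x ≡ 22 (mod 53) gives 7t ≡ 20 (mod 53), and since 7⁻¹ ≡ 38 (mod 53), t ≡ 18. Hence x ≡ 2 + 7·18 = 128 (mod 371).

128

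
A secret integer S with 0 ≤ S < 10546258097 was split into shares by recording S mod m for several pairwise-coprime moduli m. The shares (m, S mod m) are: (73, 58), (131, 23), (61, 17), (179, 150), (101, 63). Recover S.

From S ≡ 58 (mod 73) write S = 58 + 73t. Substituting into S ≡ 23 (mod 131) gives 73t ≡ 96 (mod 131), and since 73⁻¹ ≡ 70 (mod 131), t ≡ 39. Hence S ≡ 58 + 73·39 = 2905 (mod 9563).
From S ≡ 2905 (mod 9563) write S = 2905 + 9563t. Substituting into S ≡ 17 (mod 61) gives 9563t ≡ 40 (mod 61), and since 47⁻¹ ≡ 13 (mod 61), t ≡ 32. Hence S ≡ 2905 + 9563·32 = 308921 (mod 583343).
From S ≡ 308921 (mod 583343) write S = 308921 + 583343t. Substituting into S ≡ 150 (mod 179) gives 583343t ≡ 4 (mod 179), and since 161⁻¹ ≡ 169 (mod 179), t ≡ 139. Hence S ≡ 308921 + 583343·139 = 81393598 (mod 104418397).
From S ≡ 81393598 (mod 104418397) write S = 81393598 + 104418397t. Substituting into S ≡ 63 (mod 101) gives 104418397t ≡ 42 (mod 101), and since 52⁻¹ ≡ 68 (mod 101), t ≡ 28. Hence S ≡ 81393598 + 104418397·28 = 3005108714 (mod 10546258097).

3005108714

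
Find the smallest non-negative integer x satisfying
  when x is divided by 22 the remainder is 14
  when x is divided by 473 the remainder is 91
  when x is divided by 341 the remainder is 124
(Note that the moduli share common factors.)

gcd(22, 473) = 11 and 11 | (91 − 14), so the pair is consistent; merging gives x ≡ 564 (mod 946), where 946 = lcm(22, 473).
gcd(946, 341) = 11 and 11 | (124 − 564), so the pair is consistent; merging gives x ≡ 18538 (mod 29326), where 29326 = lcm(946, 341).
The solution is unique modulo lcm(22, 473, 341) = 29326.

18538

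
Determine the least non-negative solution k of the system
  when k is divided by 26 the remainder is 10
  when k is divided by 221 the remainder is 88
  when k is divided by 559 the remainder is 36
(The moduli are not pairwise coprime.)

4508

gcd(26, 221) = 13 and 13 | (88 − 10), so the pair is consistent; merging gives k ≡ 88 (mod 442), where 442 = lcm(26, 221).
gcd(442, 559) = 13 and 13 | (36 − 88), so the pair is consistent; merging gives k ≡ 4508 (mod 19006), where 19006 = lcm(442, 559).
The solution is unique modulo lcm(26, 221, 559) = 19006.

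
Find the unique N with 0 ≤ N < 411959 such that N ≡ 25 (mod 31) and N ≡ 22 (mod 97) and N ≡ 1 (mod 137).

The moduli are pairwise coprime; M = 31·97·137 = 411959.
M/31 = 13289; 13289 ≡ 21 (mod 31); 21·3 ≡ 1, so inverse 3.
M/97 = 4247; 4247 ≡ 76 (mod 97); 76·60 ≡ 1, so inverse 60.
M/137 = 3007; 3007 ≡ 130 (mod 137); 130·39 ≡ 1, so inverse 39.
N ≡ 25·13289·3 + 22·4247·60 + 1·3007·39 = 6719988.
6719988 mod 411959 = 128644.

128644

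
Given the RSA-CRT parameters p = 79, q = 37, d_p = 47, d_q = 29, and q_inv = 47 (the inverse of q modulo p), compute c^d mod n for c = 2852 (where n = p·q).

m₁ = c^(d_p) mod p: c ≡ 8 (mod 79), and 8^47 mod 79 = 65.
m₂ = c^(d_q) mod q: c ≡ 3 (mod 37), and 3^29 mod 37 = 28.
h = q_inv·(m₁ − m₂) mod p = 47·(65 − 28) mod 79 = 1.
m = m₂ + h·q = 28 + 1·37 = 65.

65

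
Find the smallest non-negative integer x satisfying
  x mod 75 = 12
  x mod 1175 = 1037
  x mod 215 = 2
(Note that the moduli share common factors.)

Combine the congruences pairwise.
gcd(75, 1175) = 25 and 25 | (1037 − 12), so the pair is consistent; merging gives x ≡ 3387 (mod 3525), where 3525 = lcm(75, 1175).
gcd(3525, 215) = 5 and 5 | (2 − 3387), so the pair is consistent; merging gives x ≡ 112662 (mod 151575), where 151575 = lcm(3525, 215).
The solution is unique modulo lcm(75, 1175, 215) = 151575.

112662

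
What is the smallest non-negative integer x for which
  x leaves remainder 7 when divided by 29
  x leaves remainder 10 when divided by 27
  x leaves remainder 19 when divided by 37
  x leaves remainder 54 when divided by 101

The moduli are pairwise coprime; N = 29·27·37·101 = 2926071.
N/29 = 100899; 100899 ≡ 8 (mod 29); 8·11 ≡ 1, so inverse 11.
N/27 = 108373; 108373 ≡ 22 (mod 27); 22·16 ≡ 1, so inverse 16.
N/37 = 79083; 79083 ≡ 14 (mod 37); 14·8 ≡ 1, so inverse 8.
N/101 = 28971; 28971 ≡ 85 (mod 101); 85·82 ≡ 1, so inverse 82.
x ≡ 7·100899·11 + 10·108373·16 + 19·79083·8 + 54·28971·82 = 165413107.
165413107 mod 2926071 = 1553131.

1553131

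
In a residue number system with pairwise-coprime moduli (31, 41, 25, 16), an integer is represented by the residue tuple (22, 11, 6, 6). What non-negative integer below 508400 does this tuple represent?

237606

Combine the congruences pairwise.
From x ≡ 22 (mod 31) write x = 22 + 31t. Substituting into x ≡ 11 (mod 41) gives 31t ≡ 30 (mod 41), and since 31⁻¹ ≡ 4 (mod 41), t ≡ 38. Hence x ≡ 22 + 31·38 = 1200 (mod 1271).
From x ≡ 1200 (mod 1271) write x = 1200 + 1271t. Substituting into x ≡ 6 (mod 25) gives 1271t ≡ 6 (mod 25), and since 21⁻¹ ≡ 6 (mod 25), t ≡ 11. Hence x ≡ 1200 + 1271·11 = 15181 (mod 31775).
From x ≡ 15181 (mod 31775) write x = 15181 + 31775t. Substituting into x ≡ 6 (mod 16) gives 31775t ≡ 9 (mod 16), and since 15⁻¹ ≡ 15 (mod 16), t ≡ 7. Hence x ≡ 15181 + 31775·7 = 237606 (mod 508400).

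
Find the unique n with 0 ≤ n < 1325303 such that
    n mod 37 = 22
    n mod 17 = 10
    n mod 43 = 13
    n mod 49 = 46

618181

The moduli are pairwise coprime; M = 37·17·43·49 = 1325303.
M/37 = 35819; 35819 ≡ 3 (mod 37); 3·25 ≡ 1, so inverse 25.
M/17 = 77959; 77959 ≡ 14 (mod 17); 14·11 ≡ 1, so inverse 11.
M/43 = 30821; 30821 ≡ 33 (mod 43); 33·30 ≡ 1, so inverse 30.
M/49 = 27047; 27047 ≡ 48 (mod 49); 48·48 ≡ 1, so inverse 48.
n ≡ 22·35819·25 + 10·77959·11 + 13·30821·30 + 46·27047·48 = 100015906.
100015906 mod 1325303 = 618181.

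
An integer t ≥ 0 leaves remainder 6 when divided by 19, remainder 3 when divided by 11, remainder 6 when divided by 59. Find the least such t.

3369

Combine the congruences pairwise.
From t ≡ 6 (mod 19) write t = 6 + 19s. Substituting into t ≡ 3 (mod 11) gives 19s ≡ 8 (mod 11), and since 8⁻¹ ≡ 7 (mod 11), s ≡ 1. Hence t ≡ 6 + 19·1 = 25 (mod 209).
From t ≡ 25 (mod 209) write t = 25 + 209s. Substituting into t ≡ 6 (mod 59) gives 209s ≡ 40 (mod 59), and since 32⁻¹ ≡ 24 (mod 59), s ≡ 16. Hence t ≡ 25 + 209·16 = 3369 (mod 12331).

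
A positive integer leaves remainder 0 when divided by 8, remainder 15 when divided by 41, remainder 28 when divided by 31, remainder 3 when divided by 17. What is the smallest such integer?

28920

Combine the congruences pairwise.
From t ≡ 0 (mod 8) write t = 0 + 8s. Substituting into t ≡ 15 (mod 41) gives 8s ≡ 15 (mod 41), and since 8⁻¹ ≡ 36 (mod 41), s ≡ 7. Hence t ≡ 0 + 8·7 = 56 (mod 328).
From t ≡ 56 (mod 328) write t = 56 + 328s. Substituting into t ≡ 28 (mod 31) gives 328s ≡ 3 (mod 31), and since 18⁻¹ ≡ 19 (mod 31), s ≡ 26. Hence t ≡ 56 + 328·26 = 8584 (mod 10168).
From t ≡ 8584 (mod 10168) write t = 8584 + 10168s. Substituting into t ≡ 3 (mod 17) gives 10168s ≡ 4 (mod 17), and since 2⁻¹ ≡ 9 (mod 17), s ≡ 2. Hence t ≡ 8584 + 10168·2 = 28920 (mod 172856).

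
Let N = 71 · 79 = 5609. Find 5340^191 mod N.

Mod 71: 5340 ≡ 15; by Fermat, exponent reduces to 191 mod 70 = 51; 15^51 ≡ 16 (mod 71).
Mod 79: 5340 ≡ 47; by Fermat, exponent reduces to 191 mod 78 = 35; 47^35 ≡ 35 (mod 79).
Combine by CRT: x ≡ 16 (mod 71), x ≡ 35 (mod 79) ⇒ x ≡ 3353 (mod 5609).

3353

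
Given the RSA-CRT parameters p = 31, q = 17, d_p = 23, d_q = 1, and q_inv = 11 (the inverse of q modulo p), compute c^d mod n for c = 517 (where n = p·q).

296

m₁ = c^(d_p) mod p: c ≡ 21 (mod 31), and 21^23 mod 31 = 17.
m₂ = c^(d_q) mod q: c ≡ 7 (mod 17), and 7^1 mod 17 = 7.
h = q_inv·(m₁ − m₂) mod p = 11·(17 − 7) mod 31 = 17.
m = m₂ + h·q = 7 + 17·17 = 296.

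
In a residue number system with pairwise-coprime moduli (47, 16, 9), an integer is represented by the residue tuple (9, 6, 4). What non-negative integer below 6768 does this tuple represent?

The moduli are pairwise coprime; N = 47·16·9 = 6768.
N/47 = 144; 144 ≡ 3 (mod 47); 3·16 ≡ 1, so inverse 16.
N/16 = 423; 423 ≡ 7 (mod 16); 7·7 ≡ 1, so inverse 7.
N/9 = 752; 752 ≡ 5 (mod 9); 5·2 ≡ 1, so inverse 2.
x ≡ 9·144·16 + 6·423·7 + 4·752·2 = 44518.
44518 mod 6768 = 3910.

3910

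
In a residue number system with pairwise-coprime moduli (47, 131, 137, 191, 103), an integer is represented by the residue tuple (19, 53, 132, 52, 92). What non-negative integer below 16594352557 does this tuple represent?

660750036

The moduli are pairwise coprime; N = 47·131·137·191·103 = 16594352557.
N/47 = 353071331; 353071331 ≡ 46 (mod 47); 46·46 ≡ 1, so inverse 46.
N/131 = 126674447; 126674447 ≡ 67 (mod 131); 67·88 ≡ 1, so inverse 88.
N/137 = 121126661; 121126661 ≡ 29 (mod 137); 29·52 ≡ 1, so inverse 52.
N/191 = 86881427; 86881427 ≡ 111 (mod 191); 111·74 ≡ 1, so inverse 74.
N/103 = 161110219; 161110219 ≡ 91 (mod 103); 91·60 ≡ 1, so inverse 60.
x ≡ 19·353071331·46 + 53·126674447·88 + 132·121126661·52 + 52·86881427·74 + 92·161110219·60 = 2954455505182.
2954455505182 mod 16594352557 = 660750036.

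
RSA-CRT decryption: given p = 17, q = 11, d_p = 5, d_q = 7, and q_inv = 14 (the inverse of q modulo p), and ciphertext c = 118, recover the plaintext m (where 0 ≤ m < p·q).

101

m₁ = c^(d_p) mod p: c ≡ 16 (mod 17), and 16^5 mod 17 = 16.
m₂ = c^(d_q) mod q: c ≡ 8 (mod 11), and 8^7 mod 11 = 2.
h = q_inv·(m₁ − m₂) mod p = 14·(16 − 2) mod 17 = 9.
m = m₂ + h·q = 2 + 9·11 = 101.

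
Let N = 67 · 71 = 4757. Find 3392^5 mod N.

Mod 67: 3392 ≡ 42; 42^5 ≡ 27 (mod 67).
Mod 71: 3392 ≡ 55; 55^5 ≡ 23 (mod 71).
Combine by CRT: x ≡ 27 (mod 67), x ≡ 23 (mod 71) ⇒ x ≡ 94 (mod 4757).

94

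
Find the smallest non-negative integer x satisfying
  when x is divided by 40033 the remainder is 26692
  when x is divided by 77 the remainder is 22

186824

gcd(40033, 77) = 7 and 7 | (22 − 26692), so the pair is consistent; merging gives x ≡ 186824 (mod 440363), where 440363 = lcm(40033, 77).
The solution is unique modulo lcm(40033, 77) = 440363.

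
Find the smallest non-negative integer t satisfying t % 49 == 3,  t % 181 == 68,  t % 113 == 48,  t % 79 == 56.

58763890

The moduli are pairwise coprime; N = 49·181·113·79 = 79173563.
N/49 = 1615787; 1615787 ≡ 12 (mod 49); 12·45 ≡ 1, so inverse 45.
N/181 = 437423; 437423 ≡ 127 (mod 181); 127·124 ≡ 1, so inverse 124.
N/113 = 700651; 700651 ≡ 51 (mod 113); 51·82 ≡ 1, so inverse 82.
N/79 = 1002197; 1002197 ≡ 3 (mod 79); 3·53 ≡ 1, so inverse 53.
t ≡ 3·1615787·45 + 68·437423·124 + 48·700651·82 + 56·1002197·53 = 9638765013.
9638765013 mod 79173563 = 58763890.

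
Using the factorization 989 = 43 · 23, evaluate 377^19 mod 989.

519

Mod 43: 377 ≡ 33; 33^19 ≡ 3 (mod 43).
Mod 23: 377 ≡ 9; 9^19 ≡ 13 (mod 23).
Combine by CRT: x ≡ 3 (mod 43), x ≡ 13 (mod 23) ⇒ x ≡ 519 (mod 989).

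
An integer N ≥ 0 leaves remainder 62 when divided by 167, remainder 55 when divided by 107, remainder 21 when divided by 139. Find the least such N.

The moduli are pairwise coprime; M = 167·107·139 = 2483791.
M/167 = 14873; 14873 ≡ 10 (mod 167); 10·117 ≡ 1, so inverse 117.
M/107 = 23213; 23213 ≡ 101 (mod 107); 101·89 ≡ 1, so inverse 89.
M/139 = 17869; 17869 ≡ 77 (mod 139); 77·65 ≡ 1, so inverse 65.
N ≡ 62·14873·117 + 55·23213·89 + 21·17869·65 = 245907562.
245907562 mod 2483791 = 12253.

12253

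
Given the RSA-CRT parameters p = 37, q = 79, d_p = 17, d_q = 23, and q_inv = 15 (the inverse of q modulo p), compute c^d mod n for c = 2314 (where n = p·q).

m₁ = c^(d_p) mod p: c ≡ 20 (mod 37), and 20^17 mod 37 = 24.
m₂ = c^(d_q) mod q: c ≡ 23 (mod 79), and 23^23 mod 79 = 55.
h = q_inv·(m₁ − m₂) mod p = 15·(24 − 55) mod 37 = 16.
m = m₂ + h·q = 55 + 16·79 = 1319.

1319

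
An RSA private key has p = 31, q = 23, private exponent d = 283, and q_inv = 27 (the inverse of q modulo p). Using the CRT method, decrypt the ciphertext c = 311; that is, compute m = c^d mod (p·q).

652

d_p = d mod (p−1) = 283 mod 30 = 13; d_q = d mod (q−1) = 19.
m₁ = c^(d_p) mod p: c ≡ 1 (mod 31), and 1^13 mod 31 = 1.
m₂ = c^(d_q) mod q: c ≡ 12 (mod 23), and 12^19 mod 23 = 8.
h = q_inv·(m₁ − m₂) mod p = 27·(1 − 8) mod 31 = 28.
m = m₂ + h·q = 8 + 28·23 = 652.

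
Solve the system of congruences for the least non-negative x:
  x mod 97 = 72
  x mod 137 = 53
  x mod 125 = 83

The moduli are pairwise coprime; N = 97·137·125 = 1661125.
N/97 = 17125; 17125 ≡ 53 (mod 97); 53·11 ≡ 1, so inverse 11.
N/137 = 12125; 12125 ≡ 69 (mod 137); 69·2 ≡ 1, so inverse 2.
N/125 = 13289; 13289 ≡ 39 (mod 125); 39·109 ≡ 1, so inverse 109.
x ≡ 72·17125·11 + 53·12125·2 + 83·13289·109 = 135073833.
135073833 mod 1661125 = 522708.

522708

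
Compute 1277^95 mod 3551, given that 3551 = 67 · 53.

Mod 67: 1277 ≡ 4; by Fermat, exponent reduces to 95 mod 66 = 29; 4^29 ≡ 39 (mod 67).
Mod 53: 1277 ≡ 5; by Fermat, exponent reduces to 95 mod 52 = 43; 5^43 ≡ 41 (mod 53).
Combine by CRT: x ≡ 39 (mod 67), x ≡ 41 (mod 53) ⇒ x ≡ 2585 (mod 3551).

2585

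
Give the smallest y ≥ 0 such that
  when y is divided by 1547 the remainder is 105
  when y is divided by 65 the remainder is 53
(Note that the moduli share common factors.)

6293

Combine the congruences pairwise.
gcd(1547, 65) = 13 and 13 | (53 − 105), so the pair is consistent; merging gives y ≡ 6293 (mod 7735), where 7735 = lcm(1547, 65).
The solution is unique modulo lcm(1547, 65) = 7735.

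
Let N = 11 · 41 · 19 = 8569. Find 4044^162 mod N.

1578

Mod 11: 4044 ≡ 7; by Fermat, exponent reduces to 162 mod 10 = 2; 7^2 ≡ 5 (mod 11).
Mod 41: 4044 ≡ 26; by Fermat, exponent reduces to 162 mod 40 = 2; 26^2 ≡ 20 (mod 41).
Mod 19: 4044 ≡ 16; since 18 | 162, by Fermat 16^162 ≡ 1 (mod 19).
Combine by CRT: x ≡ 5 (mod 11), x ≡ 20 (mod 41), x ≡ 1 (mod 19) ⇒ x ≡ 1578 (mod 8569).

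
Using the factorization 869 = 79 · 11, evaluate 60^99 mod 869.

328

Mod 79: 60 ≡ 60; by Fermat, exponent reduces to 99 mod 78 = 21; 60^21 ≡ 12 (mod 79).
Mod 11: 60 ≡ 5; by Fermat, exponent reduces to 99 mod 10 = 9; 5^9 ≡ 9 (mod 11).
Combine by CRT: x ≡ 12 (mod 79), x ≡ 9 (mod 11) ⇒ x ≡ 328 (mod 869).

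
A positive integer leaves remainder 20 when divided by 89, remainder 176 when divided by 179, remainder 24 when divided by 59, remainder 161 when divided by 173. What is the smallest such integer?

The moduli are pairwise coprime; N = 89·179·59·173 = 162607717.
N/89 = 1827053; 1827053 ≡ 61 (mod 89); 61·54 ≡ 1, so inverse 54.
N/179 = 908423; 908423 ≡ 177 (mod 179); 177·89 ≡ 1, so inverse 89.
N/59 = 2756063; 2756063 ≡ 55 (mod 59); 55·44 ≡ 1, so inverse 44.
N/173 = 939929; 939929 ≡ 20 (mod 173); 20·26 ≡ 1, so inverse 26.
k ≡ 20·1827053·54 + 176·908423·89 + 24·2756063·44 + 161·939929·26 = 23047700434.
23047700434 mod 162607717 = 120012337.

120012337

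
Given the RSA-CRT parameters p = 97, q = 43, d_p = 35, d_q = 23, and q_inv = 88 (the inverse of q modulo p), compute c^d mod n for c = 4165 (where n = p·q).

695

m₁ = c^(d_p) mod p: c ≡ 91 (mod 97), and 91^35 mod 97 = 16.
m₂ = c^(d_q) mod q: c ≡ 37 (mod 43), and 37^23 mod 43 = 7.
h = q_inv·(m₁ − m₂) mod p = 88·(16 − 7) mod 97 = 16.
m = m₂ + h·q = 7 + 16·43 = 695.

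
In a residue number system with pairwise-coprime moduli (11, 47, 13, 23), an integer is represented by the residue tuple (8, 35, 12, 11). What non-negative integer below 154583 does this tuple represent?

The moduli are pairwise coprime; N = 11·47·13·23 = 154583.
N/11 = 14053; 14053 ≡ 6 (mod 11); 6·2 ≡ 1, so inverse 2.
N/47 = 3289; 3289 ≡ 46 (mod 47); 46·46 ≡ 1, so inverse 46.
N/13 = 11891; 11891 ≡ 9 (mod 13); 9·3 ≡ 1, so inverse 3.
N/23 = 6721; 6721 ≡ 5 (mod 23); 5·14 ≡ 1, so inverse 14.
x ≡ 8·14053·2 + 35·3289·46 + 12·11891·3 + 11·6721·14 = 6983248.
6983248 mod 154583 = 27013.

27013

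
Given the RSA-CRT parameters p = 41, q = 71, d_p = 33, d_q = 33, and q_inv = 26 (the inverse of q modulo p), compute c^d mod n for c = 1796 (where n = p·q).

2111

m₁ = c^(d_p) mod p: c ≡ 33 (mod 41), and 33^33 mod 41 = 20.
m₂ = c^(d_q) mod q: c ≡ 21 (mod 71), and 21^33 mod 71 = 52.
h = q_inv·(m₁ − m₂) mod p = 26·(20 − 52) mod 41 = 29.
m = m₂ + h·q = 52 + 29·71 = 2111.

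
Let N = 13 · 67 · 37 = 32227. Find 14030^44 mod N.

3753

Mod 13: 14030 ≡ 3; by Fermat, exponent reduces to 44 mod 12 = 8; 3^8 ≡ 9 (mod 13).
Mod 67: 14030 ≡ 27; 27^44 ≡ 1 (mod 67).
Mod 37: 14030 ≡ 7; by Fermat, exponent reduces to 44 mod 36 = 8; 7^8 ≡ 16 (mod 37).
Combine by CRT: x ≡ 9 (mod 13), x ≡ 1 (mod 67), x ≡ 16 (mod 37) ⇒ x ≡ 3753 (mod 32227).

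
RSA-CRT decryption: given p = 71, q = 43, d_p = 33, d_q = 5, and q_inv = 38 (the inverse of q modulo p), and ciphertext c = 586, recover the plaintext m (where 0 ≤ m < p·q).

m₁ = c^(d_p) mod p: c ≡ 18 (mod 71), and 18^33 mod 71 = 16.
m₂ = c^(d_q) mod q: c ≡ 27 (mod 43), and 27^5 mod 43 = 22.
h = q_inv·(m₁ − m₂) mod p = 38·(16 − 22) mod 71 = 56.
m = m₂ + h·q = 22 + 56·43 = 2430.

2430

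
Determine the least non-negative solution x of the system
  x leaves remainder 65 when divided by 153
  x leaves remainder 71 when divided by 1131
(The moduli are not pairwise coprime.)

5726

Combine the congruences pairwise.
gcd(153, 1131) = 3 and 3 | (71 − 65), so the pair is consistent; merging gives x ≡ 5726 (mod 57681), where 57681 = lcm(153, 1131).
The solution is unique modulo lcm(153, 1131) = 57681.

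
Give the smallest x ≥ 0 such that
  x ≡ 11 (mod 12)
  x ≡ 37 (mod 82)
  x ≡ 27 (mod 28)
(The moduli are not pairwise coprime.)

1595

gcd(12, 82) = 2 and 2 | (37 − 11), so the pair is consistent; merging gives x ≡ 119 (mod 492), where 492 = lcm(12, 82).
gcd(492, 28) = 4 and 4 | (27 − 119), so the pair is consistent; merging gives x ≡ 1595 (mod 3444), where 3444 = lcm(492, 28).
The solution is unique modulo lcm(12, 82, 28) = 3444.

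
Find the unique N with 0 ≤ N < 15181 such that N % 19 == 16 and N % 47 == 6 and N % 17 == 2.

852

The moduli are pairwise coprime; M = 19·47·17 = 15181.
M/19 = 799; 799 ≡ 1 (mod 19), inverse 1.
M/47 = 323; 323 ≡ 41 (mod 47); 41·39 ≡ 1, so inverse 39.
M/17 = 893; 893 ≡ 9 (mod 17); 9·2 ≡ 1, so inverse 2.
N ≡ 16·799·1 + 6·323·39 + 2·893·2 = 91938.
91938 mod 15181 = 852.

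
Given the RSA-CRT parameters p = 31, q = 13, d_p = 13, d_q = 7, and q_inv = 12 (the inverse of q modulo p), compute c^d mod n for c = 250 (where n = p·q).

380

m₁ = c^(d_p) mod p: c ≡ 2 (mod 31), and 2^13 mod 31 = 8.
m₂ = c^(d_q) mod q: c ≡ 3 (mod 13), and 3^7 mod 13 = 3.
h = q_inv·(m₁ − m₂) mod p = 12·(8 − 3) mod 31 = 29.
m = m₂ + h·q = 3 + 29·13 = 380.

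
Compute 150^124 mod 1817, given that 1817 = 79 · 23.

Mod 79: 150 ≡ 71; by Fermat, exponent reduces to 124 mod 78 = 46; 71^46 ≡ 18 (mod 79).
Mod 23: 150 ≡ 12; by Fermat, exponent reduces to 124 mod 22 = 14; 12^14 ≡ 3 (mod 23).
Combine by CRT: x ≡ 18 (mod 79), x ≡ 3 (mod 23) ⇒ x ≡ 808 (mod 1817).

808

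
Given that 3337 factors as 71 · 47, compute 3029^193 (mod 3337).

3157

Mod 71: 3029 ≡ 47; by Fermat, exponent reduces to 193 mod 70 = 53; 47^53 ≡ 33 (mod 71).
Mod 47: 3029 ≡ 21; by Fermat, exponent reduces to 193 mod 46 = 9; 21^9 ≡ 8 (mod 47).
Combine by CRT: x ≡ 33 (mod 71), x ≡ 8 (mod 47) ⇒ x ≡ 3157 (mod 3337).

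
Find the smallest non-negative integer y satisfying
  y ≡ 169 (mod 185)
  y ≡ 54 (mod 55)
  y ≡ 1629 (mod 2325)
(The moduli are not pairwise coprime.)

882804

gcd(185, 55) = 5 and 5 | (54 − 169), so the pair is consistent; merging gives y ≡ 1649 (mod 2035), where 2035 = lcm(185, 55).
gcd(2035, 2325) = 5 and 5 | (1629 − 1649), so the pair is consistent; merging gives y ≡ 882804 (mod 946275), where 946275 = lcm(2035, 2325).
The solution is unique modulo lcm(185, 55, 2325) = 946275.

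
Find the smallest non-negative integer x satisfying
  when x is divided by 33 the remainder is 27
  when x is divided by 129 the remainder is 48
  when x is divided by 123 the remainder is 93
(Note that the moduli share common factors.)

Combine the congruences pairwise.
gcd(33, 129) = 3 and 3 | (48 − 27), so the pair is consistent; merging gives x ≡ 951 (mod 1419), where 1419 = lcm(33, 129).
gcd(1419, 123) = 3 and 3 | (93 − 951), so the pair is consistent; merging gives x ≡ 40683 (mod 58179), where 58179 = lcm(1419, 123).
The solution is unique modulo lcm(33, 129, 123) = 58179.

40683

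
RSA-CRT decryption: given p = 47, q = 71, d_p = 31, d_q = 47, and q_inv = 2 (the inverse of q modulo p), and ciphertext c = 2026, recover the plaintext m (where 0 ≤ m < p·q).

86

m₁ = c^(d_p) mod p: c ≡ 5 (mod 47), and 5^31 mod 47 = 39.
m₂ = c^(d_q) mod q: c ≡ 38 (mod 71), and 38^47 mod 71 = 15.
h = q_inv·(m₁ − m₂) mod p = 2·(39 − 15) mod 47 = 1.
m = m₂ + h·q = 15 + 1·71 = 86.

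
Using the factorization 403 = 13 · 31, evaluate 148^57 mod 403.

Mod 13: 148 ≡ 5; by Fermat, exponent reduces to 57 mod 12 = 9; 5^9 ≡ 5 (mod 13).
Mod 31: 148 ≡ 24; by Fermat, exponent reduces to 57 mod 30 = 27; 24^27 ≡ 15 (mod 31).
Combine by CRT: x ≡ 5 (mod 13), x ≡ 15 (mod 31) ⇒ x ≡ 356 (mod 403).

356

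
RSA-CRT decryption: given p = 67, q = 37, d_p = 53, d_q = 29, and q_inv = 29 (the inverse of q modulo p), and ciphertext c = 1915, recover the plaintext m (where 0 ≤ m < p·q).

m₁ = c^(d_p) mod p: c ≡ 39 (mod 67), and 39^53 mod 67 = 35.
m₂ = c^(d_q) mod q: c ≡ 28 (mod 37), and 28^29 mod 37 = 30.
h = q_inv·(m₁ − m₂) mod p = 29·(35 − 30) mod 67 = 11.
m = m₂ + h·q = 30 + 11·37 = 437.

437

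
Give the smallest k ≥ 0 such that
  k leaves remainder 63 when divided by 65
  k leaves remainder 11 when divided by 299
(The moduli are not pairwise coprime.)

908

gcd(65, 299) = 13 and 13 | (11 − 63), so the pair is consistent; merging gives k ≡ 908 (mod 1495), where 1495 = lcm(65, 299).
The solution is unique modulo lcm(65, 299) = 1495.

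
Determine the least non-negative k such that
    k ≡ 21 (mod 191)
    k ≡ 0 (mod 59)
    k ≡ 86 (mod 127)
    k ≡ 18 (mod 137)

The moduli are pairwise coprime; N = 191·59·127·137 = 196069331.
N/191 = 1026541; 1026541 ≡ 107 (mod 191); 107·25 ≡ 1, so inverse 25.
N/59 = 3323209; 3323209 ≡ 34 (mod 59); 34·33 ≡ 1, so inverse 33.
N/127 = 1543853; 1543853 ≡ 41 (mod 127); 41·31 ≡ 1, so inverse 31.
N/137 = 1431163; 1431163 ≡ 61 (mod 137); 61·9 ≡ 1, so inverse 9.
k ≡ 21·1026541·25 + 0·3323209·33 + 86·1543853·31 + 18·1431163·9 = 4886694529.
4886694529 mod 196069331 = 181030585.

181030585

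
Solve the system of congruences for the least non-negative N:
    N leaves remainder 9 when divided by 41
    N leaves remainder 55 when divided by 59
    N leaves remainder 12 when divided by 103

176760

Combine the congruences pairwise.
From N ≡ 9 (mod 41) write N = 9 + 41t. Substituting into N ≡ 55 (mod 59) gives 41t ≡ 46 (mod 59), and since 41⁻¹ ≡ 36 (mod 59), t ≡ 4. Hence N ≡ 9 + 41·4 = 173 (mod 2419).
From N ≡ 173 (mod 2419) write N = 173 + 2419t. Substituting into N ≡ 12 (mod 103) gives 2419t ≡ 45 (mod 103), and since 50⁻¹ ≡ 68 (mod 103), t ≡ 73. Hence N ≡ 173 + 2419·73 = 176760 (mod 249157).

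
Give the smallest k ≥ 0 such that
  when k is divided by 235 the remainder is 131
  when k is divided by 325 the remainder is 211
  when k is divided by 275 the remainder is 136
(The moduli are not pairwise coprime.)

37261

Combine the congruences pairwise.
gcd(235, 325) = 5 and 5 | (211 − 131), so the pair is consistent; merging gives k ≡ 6711 (mod 15275), where 15275 = lcm(235, 325).
gcd(15275, 275) = 25 and 25 | (136 − 6711), so the pair is consistent; merging gives k ≡ 37261 (mod 168025), where 168025 = lcm(15275, 275).
The solution is unique modulo lcm(235, 325, 275) = 168025.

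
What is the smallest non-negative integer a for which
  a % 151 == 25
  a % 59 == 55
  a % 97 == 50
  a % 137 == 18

35157506

The moduli are pairwise coprime; N = 151·59·97·137 = 118391701.
N/151 = 784051; 784051 ≡ 59 (mod 151); 59·64 ≡ 1, so inverse 64.
N/59 = 2006639; 2006639 ≡ 49 (mod 59); 49·53 ≡ 1, so inverse 53.
N/97 = 1220533; 1220533 ≡ 79 (mod 97); 79·70 ≡ 1, so inverse 70.
N/137 = 864173; 864173 ≡ 114 (mod 137); 114·131 ≡ 1, so inverse 131.
a ≡ 25·784051·64 + 55·2006639·53 + 50·1220533·70 + 18·864173·131 = 13413419719.
13413419719 mod 118391701 = 35157506.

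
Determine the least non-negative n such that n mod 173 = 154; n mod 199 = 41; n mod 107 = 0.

From n ≡ 154 (mod 173) write n = 154 + 173t. Substituting into n ≡ 41 (mod 199) gives 173t ≡ 86 (mod 199), and since 173⁻¹ ≡ 176 (mod 199), t ≡ 12. Hence n ≡ 154 + 173·12 = 2230 (mod 34427).
From n ≡ 2230 (mod 34427) write n = 2230 + 34427t. Substituting into n ≡ 0 (mod 107) gives 34427t ≡ 17 (mod 107), and since 80⁻¹ ≡ 103 (mod 107), t ≡ 39. Hence n ≡ 2230 + 34427·39 = 1344883 (mod 3683689).

1344883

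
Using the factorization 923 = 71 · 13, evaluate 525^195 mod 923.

307

Mod 71: 525 ≡ 28; by Fermat, exponent reduces to 195 mod 70 = 55; 28^55 ≡ 23 (mod 71).
Mod 13: 525 ≡ 5; by Fermat, exponent reduces to 195 mod 12 = 3; 5^3 ≡ 8 (mod 13).
Combine by CRT: x ≡ 23 (mod 71), x ≡ 8 (mod 13) ⇒ x ≡ 307 (mod 923).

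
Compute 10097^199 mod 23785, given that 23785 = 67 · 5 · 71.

Mod 67: 10097 ≡ 47; by Fermat, exponent reduces to 199 mod 66 = 1; 47^1 ≡ 47 (mod 67).
Mod 5: 10097 ≡ 2; by Fermat, exponent reduces to 199 mod 4 = 3; 2^3 ≡ 3 (mod 5).
Mod 71: 10097 ≡ 15; by Fermat, exponent reduces to 199 mod 70 = 59; 15^59 ≡ 64 (mod 71).
Combine by CRT: x ≡ 47 (mod 67), x ≡ 3 (mod 5), x ≡ 64 (mod 71) ⇒ x ≡ 22358 (mod 23785).

22358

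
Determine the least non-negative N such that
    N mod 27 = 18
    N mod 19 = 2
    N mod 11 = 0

990

The moduli are pairwise coprime; M = 27·19·11 = 5643.
M/27 = 209; 209 ≡ 20 (mod 27); 20·23 ≡ 1, so inverse 23.
M/19 = 297; 297 ≡ 12 (mod 19); 12·8 ≡ 1, so inverse 8.
M/11 = 513; 513 ≡ 7 (mod 11); 7·8 ≡ 1, so inverse 8.
N ≡ 18·209·23 + 2·297·8 + 0·513·8 = 91278.
91278 mod 5643 = 990.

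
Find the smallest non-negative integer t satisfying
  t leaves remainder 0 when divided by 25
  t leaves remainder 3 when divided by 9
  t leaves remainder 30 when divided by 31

The moduli are pairwise coprime; N = 25·9·31 = 6975.
N/25 = 279; 279 ≡ 4 (mod 25); 4·19 ≡ 1, so inverse 19.
N/9 = 775; 775 ≡ 1 (mod 9), inverse 1.
N/31 = 225; 225 ≡ 8 (mod 31); 8·4 ≡ 1, so inverse 4.
t ≡ 0·279·19 + 3·775·1 + 30·225·4 = 29325.
29325 mod 6975 = 1425.

1425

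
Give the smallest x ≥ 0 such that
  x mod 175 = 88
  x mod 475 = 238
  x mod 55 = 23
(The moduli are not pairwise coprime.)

gcd(175, 475) = 25 and 25 | (238 − 88), so the pair is consistent; merging gives x ≡ 1663 (mod 3325), where 3325 = lcm(175, 475).
gcd(3325, 55) = 5 and 5 | (23 − 1663), so the pair is consistent; merging gives x ≡ 24938 (mod 36575), where 36575 = lcm(3325, 55).
The solution is unique modulo lcm(175, 475, 55) = 36575.

24938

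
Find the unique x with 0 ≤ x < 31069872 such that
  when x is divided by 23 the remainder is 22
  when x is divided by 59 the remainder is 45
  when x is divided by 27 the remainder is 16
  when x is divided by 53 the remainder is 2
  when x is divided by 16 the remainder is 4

21716116

The moduli are pairwise coprime; N = 23·59·27·53·16 = 31069872.
N/23 = 1350864; 1350864 ≡ 5 (mod 23); 5·14 ≡ 1, so inverse 14.
N/59 = 526608; 526608 ≡ 33 (mod 59); 33·34 ≡ 1, so inverse 34.
N/27 = 1150736; 1150736 ≡ 23 (mod 27); 23·20 ≡ 1, so inverse 20.
N/53 = 586224; 586224 ≡ 44 (mod 53); 44·47 ≡ 1, so inverse 47.
N/16 = 1941867; 1941867 ≡ 11 (mod 16); 11·3 ≡ 1, so inverse 3.
x ≡ 22·1350864·14 + 45·526608·34 + 16·1150736·20 + 2·586224·47 + 4·1941867·3 = 1668419332.
1668419332 mod 31069872 = 21716116.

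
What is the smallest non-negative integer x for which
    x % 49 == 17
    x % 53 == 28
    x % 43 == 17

92725

The moduli are pairwise coprime; N = 49·53·43 = 111671.
N/49 = 2279; 2279 ≡ 25 (mod 49); 25·2 ≡ 1, so inverse 2.
N/53 = 2107; 2107 ≡ 40 (mod 53); 40·4 ≡ 1, so inverse 4.
N/43 = 2597; 2597 ≡ 17 (mod 43); 17·38 ≡ 1, so inverse 38.
x ≡ 17·2279·2 + 28·2107·4 + 17·2597·38 = 1991132.
1991132 mod 111671 = 92725.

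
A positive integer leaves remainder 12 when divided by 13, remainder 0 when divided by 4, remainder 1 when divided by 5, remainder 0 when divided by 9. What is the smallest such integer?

2196

The moduli are pairwise coprime; N = 13·4·5·9 = 2340.
N/13 = 180; 180 ≡ 11 (mod 13); 11·6 ≡ 1, so inverse 6.
N/4 = 585; 585 ≡ 1 (mod 4), inverse 1.
N/5 = 468; 468 ≡ 3 (mod 5); 3·2 ≡ 1, so inverse 2.
N/9 = 260; 260 ≡ 8 (mod 9); 8·8 ≡ 1, so inverse 8.
a ≡ 12·180·6 + 0·585·1 + 1·468·2 + 0·260·8 = 13896.
13896 mod 2340 = 2196.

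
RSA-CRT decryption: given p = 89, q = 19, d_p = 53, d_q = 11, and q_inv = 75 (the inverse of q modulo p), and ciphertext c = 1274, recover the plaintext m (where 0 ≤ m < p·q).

m₁ = c^(d_p) mod p: c ≡ 28 (mod 89), and 28^53 mod 89 = 65.
m₂ = c^(d_q) mod q: c ≡ 1 (mod 19), and 1^11 mod 19 = 1.
h = q_inv·(m₁ − m₂) mod p = 75·(65 − 1) mod 89 = 83.
m = m₂ + h·q = 1 + 83·19 = 1578.

1578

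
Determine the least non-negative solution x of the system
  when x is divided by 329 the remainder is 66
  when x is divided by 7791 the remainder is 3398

gcd(329, 7791) = 7 and 7 | (3398 − 66), so the pair is consistent; merging gives x ≡ 299456 (mod 366177), where 366177 = lcm(329, 7791).
The solution is unique modulo lcm(329, 7791) = 366177.

299456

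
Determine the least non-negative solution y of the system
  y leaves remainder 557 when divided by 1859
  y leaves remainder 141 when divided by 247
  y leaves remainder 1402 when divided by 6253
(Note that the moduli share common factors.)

870569

Combine the congruences pairwise.
gcd(1859, 247) = 13 and 13 | (141 − 557), so the pair is consistent; merging gives y ≡ 22865 (mod 35321), where 35321 = lcm(1859, 247).
gcd(35321, 6253) = 169 and 169 | (1402 − 22865), so the pair is consistent; merging gives y ≡ 870569 (mod 1306877), where 1306877 = lcm(35321, 6253).
The solution is unique modulo lcm(1859, 247, 6253) = 1306877.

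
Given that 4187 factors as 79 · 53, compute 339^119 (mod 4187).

1398

Mod 79: 339 ≡ 23; by Fermat, exponent reduces to 119 mod 78 = 41; 23^41 ≡ 55 (mod 79).
Mod 53: 339 ≡ 21; by Fermat, exponent reduces to 119 mod 52 = 15; 21^15 ≡ 20 (mod 53).
Combine by CRT: x ≡ 55 (mod 79), x ≡ 20 (mod 53) ⇒ x ≡ 1398 (mod 4187).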